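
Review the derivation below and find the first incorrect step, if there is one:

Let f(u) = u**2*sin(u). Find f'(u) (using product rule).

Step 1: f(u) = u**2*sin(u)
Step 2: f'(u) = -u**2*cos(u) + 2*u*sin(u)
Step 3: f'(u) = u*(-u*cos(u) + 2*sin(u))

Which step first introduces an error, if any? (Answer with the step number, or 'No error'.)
Step 2

Step 2 is incorrect due to a sign flip.
The step shows: -u**2*cos(u) + 2*u*sin(u)
The correct value should be: u**2*cos(u) + 2*u*sin(u)

Explanation: The sign of one term was flipped: the term u**2*cos(u) was incorrectly written as -u**2*cos(u)
The later steps are derived from this incorrect expression, so the error originates in Step 2.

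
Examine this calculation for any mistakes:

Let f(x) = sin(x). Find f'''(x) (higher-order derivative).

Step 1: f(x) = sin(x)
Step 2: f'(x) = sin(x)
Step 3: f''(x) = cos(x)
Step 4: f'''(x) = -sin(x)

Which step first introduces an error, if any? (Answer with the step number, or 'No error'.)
Step 2

Step 2 is incorrect due to a wrong trig function.
The step shows: sin(x)
The correct value should be: cos(x)

Explanation: cos(x) was incorrectly written as sin(x): the term cos(x) was incorrectly written as sin(x)
The later steps are derived from this incorrect expression, so the error originates in Step 2.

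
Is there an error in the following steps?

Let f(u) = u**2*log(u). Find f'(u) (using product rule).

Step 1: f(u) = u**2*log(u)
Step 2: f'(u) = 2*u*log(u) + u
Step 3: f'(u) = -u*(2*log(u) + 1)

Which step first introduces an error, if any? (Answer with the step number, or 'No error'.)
Step 3

Step 3 is incorrect due to a sign flip.
The step shows: -u*(2*log(u) + 1)
The correct value should be: u*(2*log(u) + 1)

Explanation: The sign of the whole expression was flipped: the term u*(2*log(u) + 1) was incorrectly written as -u*(2*log(u) + 1)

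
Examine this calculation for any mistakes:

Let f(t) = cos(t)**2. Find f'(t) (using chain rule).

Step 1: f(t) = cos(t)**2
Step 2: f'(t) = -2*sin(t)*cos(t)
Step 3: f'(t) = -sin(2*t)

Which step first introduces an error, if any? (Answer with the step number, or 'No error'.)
No error

All steps in this derivation are correct.
The final answer f'(t) = -sin(2*t) is valid.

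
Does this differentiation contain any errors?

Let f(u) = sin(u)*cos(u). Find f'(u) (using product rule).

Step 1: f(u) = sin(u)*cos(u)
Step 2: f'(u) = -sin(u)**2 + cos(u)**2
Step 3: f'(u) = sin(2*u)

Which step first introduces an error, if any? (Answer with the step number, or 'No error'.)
Step 3

Step 3 is incorrect due to a wrong trig function.
The step shows: sin(2*u)
The correct value should be: cos(2*u)

Explanation: cos(2*u) was incorrectly written as sin(2*u): the term cos(2*u) was incorrectly written as sin(2*u)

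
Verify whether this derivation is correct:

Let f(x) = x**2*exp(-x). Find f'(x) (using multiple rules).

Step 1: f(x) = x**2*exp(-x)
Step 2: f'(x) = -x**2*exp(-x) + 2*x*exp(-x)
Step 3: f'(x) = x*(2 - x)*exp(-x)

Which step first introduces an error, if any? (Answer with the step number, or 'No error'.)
No error

All steps in this derivation are correct.
The final answer f'(x) = x*(2 - x)*exp(-x) is valid.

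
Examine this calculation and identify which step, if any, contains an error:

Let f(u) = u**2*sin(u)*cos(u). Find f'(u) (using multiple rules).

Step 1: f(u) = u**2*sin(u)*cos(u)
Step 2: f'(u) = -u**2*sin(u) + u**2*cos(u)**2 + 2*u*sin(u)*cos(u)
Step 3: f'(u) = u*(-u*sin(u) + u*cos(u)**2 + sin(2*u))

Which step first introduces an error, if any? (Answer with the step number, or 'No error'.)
Step 2

Step 2 is incorrect due to a wrong exponent.
The step shows: -u**2*sin(u) + u**2*cos(u)**2 + 2*u*sin(u)*cos(u)
The correct value should be: -u**2*sin(u)**2 + u**2*cos(u)**2 + 2*u*sin(u)*cos(u)

Explanation: The exponent 2 on sin(u) was incorrectly written as 1: the term -u**2*sin(u)**2 was incorrectly written as -u**2*sin(u)
The later steps are derived from this incorrect expression, so the error originates in Step 2.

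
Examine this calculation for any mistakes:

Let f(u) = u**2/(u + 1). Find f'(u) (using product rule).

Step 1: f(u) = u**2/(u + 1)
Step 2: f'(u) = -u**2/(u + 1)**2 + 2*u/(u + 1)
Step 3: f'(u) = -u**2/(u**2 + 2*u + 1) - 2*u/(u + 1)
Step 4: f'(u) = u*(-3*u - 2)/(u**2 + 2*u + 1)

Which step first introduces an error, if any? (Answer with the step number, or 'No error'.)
Step 3

Step 3 is incorrect due to a sign flip.
The step shows: -u**2/(u**2 + 2*u + 1) - 2*u/(u + 1)
The correct value should be: -u**2/(u**2 + 2*u + 1) + 2*u/(u + 1)

Explanation: The sign of one term was flipped: the term 2*u/(u + 1) was incorrectly written as -2*u/(u + 1)
The later steps are derived from this incorrect expression, so the error originates in Step 3.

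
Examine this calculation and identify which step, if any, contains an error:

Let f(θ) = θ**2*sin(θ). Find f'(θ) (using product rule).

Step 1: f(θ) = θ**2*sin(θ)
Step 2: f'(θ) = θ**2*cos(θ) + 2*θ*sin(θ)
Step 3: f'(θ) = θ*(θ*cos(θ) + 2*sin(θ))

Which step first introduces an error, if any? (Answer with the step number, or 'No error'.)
No error

All steps in this derivation are correct.
The final answer f'(θ) = θ*(θ*cos(θ) + 2*sin(θ)) is valid.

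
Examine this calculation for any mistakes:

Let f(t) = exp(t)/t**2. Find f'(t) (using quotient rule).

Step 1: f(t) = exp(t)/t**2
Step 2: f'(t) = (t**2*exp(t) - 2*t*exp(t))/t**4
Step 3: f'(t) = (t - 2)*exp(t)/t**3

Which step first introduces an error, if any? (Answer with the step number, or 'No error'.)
No error

All steps in this derivation are correct.
The final answer f'(t) = (t - 2)*exp(t)/t**3 is valid.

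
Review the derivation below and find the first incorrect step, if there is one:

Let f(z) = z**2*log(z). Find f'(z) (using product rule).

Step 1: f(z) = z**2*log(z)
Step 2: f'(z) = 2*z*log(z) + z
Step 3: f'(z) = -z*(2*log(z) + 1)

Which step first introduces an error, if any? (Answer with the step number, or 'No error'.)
Step 3

Step 3 is incorrect due to a sign flip.
The step shows: -z*(2*log(z) + 1)
The correct value should be: z*(2*log(z) + 1)

Explanation: The sign of the whole expression was flipped: the term z*(2*log(z) + 1) was incorrectly written as -z*(2*log(z) + 1)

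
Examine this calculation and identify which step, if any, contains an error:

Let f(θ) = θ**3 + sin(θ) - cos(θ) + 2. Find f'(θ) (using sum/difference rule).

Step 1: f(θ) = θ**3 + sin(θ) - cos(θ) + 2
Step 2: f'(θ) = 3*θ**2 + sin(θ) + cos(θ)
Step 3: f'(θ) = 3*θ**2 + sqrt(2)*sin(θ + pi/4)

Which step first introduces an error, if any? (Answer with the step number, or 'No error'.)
No error

All steps in this derivation are correct.
The final answer f'(θ) = 3*θ**2 + sqrt(2)*sin(θ + pi/4) is valid.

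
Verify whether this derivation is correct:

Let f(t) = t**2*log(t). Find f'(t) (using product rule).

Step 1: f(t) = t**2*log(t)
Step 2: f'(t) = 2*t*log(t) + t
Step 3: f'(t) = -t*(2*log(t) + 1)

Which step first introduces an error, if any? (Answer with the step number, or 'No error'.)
Step 3

Step 3 is incorrect due to a sign flip.
The step shows: -t*(2*log(t) + 1)
The correct value should be: t*(2*log(t) + 1)

Explanation: The sign of the whole expression was flipped: the term t*(2*log(t) + 1) was incorrectly written as -t*(2*log(t) + 1)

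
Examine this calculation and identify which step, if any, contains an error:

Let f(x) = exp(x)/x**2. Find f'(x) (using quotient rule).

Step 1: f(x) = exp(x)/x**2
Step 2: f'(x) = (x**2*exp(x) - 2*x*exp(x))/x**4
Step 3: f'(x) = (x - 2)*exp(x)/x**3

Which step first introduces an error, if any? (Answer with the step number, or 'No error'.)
No error

All steps in this derivation are correct.
The final answer f'(x) = (x - 2)*exp(x)/x**3 is valid.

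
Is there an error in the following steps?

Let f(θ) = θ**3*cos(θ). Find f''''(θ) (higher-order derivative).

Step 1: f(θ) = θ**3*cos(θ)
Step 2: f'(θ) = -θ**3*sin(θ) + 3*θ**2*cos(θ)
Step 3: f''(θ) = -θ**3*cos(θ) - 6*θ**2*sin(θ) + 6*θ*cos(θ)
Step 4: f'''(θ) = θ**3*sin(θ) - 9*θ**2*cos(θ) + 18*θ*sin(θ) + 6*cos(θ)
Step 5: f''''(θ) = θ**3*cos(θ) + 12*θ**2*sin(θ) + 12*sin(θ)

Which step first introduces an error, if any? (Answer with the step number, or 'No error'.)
Step 4

Step 4 is incorrect due to a sign flip.
The step shows: θ**3*sin(θ) - 9*θ**2*cos(θ) + 18*θ*sin(θ) + 6*cos(θ)
The correct value should be: θ**3*sin(θ) - 9*θ**2*cos(θ) - 18*θ*sin(θ) + 6*cos(θ)

Explanation: The sign of one term was flipped: the term -18*θ*sin(θ) was incorrectly written as 18*θ*sin(θ)
The later steps are derived from this incorrect expression, so the error originates in Step 4.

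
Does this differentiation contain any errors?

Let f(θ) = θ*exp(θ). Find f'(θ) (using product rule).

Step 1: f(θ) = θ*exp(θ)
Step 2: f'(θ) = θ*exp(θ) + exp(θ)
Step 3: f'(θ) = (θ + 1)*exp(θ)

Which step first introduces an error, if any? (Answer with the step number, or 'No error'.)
No error

All steps in this derivation are correct.
The final answer f'(θ) = (θ + 1)*exp(θ) is valid.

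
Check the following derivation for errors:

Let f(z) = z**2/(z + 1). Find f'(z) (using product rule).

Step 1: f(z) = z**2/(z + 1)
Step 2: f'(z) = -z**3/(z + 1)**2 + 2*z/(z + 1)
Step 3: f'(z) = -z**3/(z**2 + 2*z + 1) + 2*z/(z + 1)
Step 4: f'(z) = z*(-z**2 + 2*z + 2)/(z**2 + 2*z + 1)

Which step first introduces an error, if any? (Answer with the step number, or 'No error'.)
Step 2

Step 2 is incorrect due to a wrong exponent.
The step shows: -z**3/(z + 1)**2 + 2*z/(z + 1)
The correct value should be: -z**2/(z + 1)**2 + 2*z/(z + 1)

Explanation: The exponent 2 on z was incorrectly written as 3: the term -z**2/(z + 1)**2 was incorrectly written as -z**3/(z + 1)**2
The later steps are derived from this incorrect expression, so the error originates in Step 2.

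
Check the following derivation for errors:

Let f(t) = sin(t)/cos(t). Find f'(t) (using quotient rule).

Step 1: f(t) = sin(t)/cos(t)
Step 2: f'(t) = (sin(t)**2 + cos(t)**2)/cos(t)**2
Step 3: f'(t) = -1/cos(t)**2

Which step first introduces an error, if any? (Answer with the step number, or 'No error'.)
Step 3

Step 3 is incorrect due to a sign flip.
The step shows: -1/cos(t)**2
The correct value should be: cos(t)**(-2)

Explanation: The sign of the whole expression was flipped: the term cos(t)**(-2) was incorrectly written as -1/cos(t)**2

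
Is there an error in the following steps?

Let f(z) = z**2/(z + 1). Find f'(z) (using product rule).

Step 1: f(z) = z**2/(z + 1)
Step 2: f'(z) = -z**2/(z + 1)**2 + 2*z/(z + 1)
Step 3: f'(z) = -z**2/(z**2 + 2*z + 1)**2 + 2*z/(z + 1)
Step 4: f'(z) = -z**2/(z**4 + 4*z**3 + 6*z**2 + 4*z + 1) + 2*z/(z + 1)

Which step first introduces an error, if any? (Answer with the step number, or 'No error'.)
Step 3

Step 3 is incorrect due to a wrong exponent.
The step shows: -z**2/(z**2 + 2*z + 1)**2 + 2*z/(z + 1)
The correct value should be: -z**2/(z**2 + 2*z + 1) + 2*z/(z + 1)

Explanation: The exponent -1 on z**2 + 2*z + 1 was incorrectly written as -2: the term -z**2/(z**2 + 2*z + 1) was incorrectly written as -z**2/(z**2 + 2*z + 1)**2
The later steps are derived from this incorrect expression, so the error originates in Step 3.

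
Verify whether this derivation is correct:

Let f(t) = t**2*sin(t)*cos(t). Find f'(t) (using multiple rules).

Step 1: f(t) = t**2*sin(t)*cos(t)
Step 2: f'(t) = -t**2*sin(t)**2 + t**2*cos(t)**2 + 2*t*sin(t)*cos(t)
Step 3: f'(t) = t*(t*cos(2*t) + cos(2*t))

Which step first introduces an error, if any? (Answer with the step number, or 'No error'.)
Step 3

Step 3 is incorrect due to a wrong trig function.
The step shows: t*(t*cos(2*t) + cos(2*t))
The correct value should be: t*(t*cos(2*t) + sin(2*t))

Explanation: sin(2*t) was incorrectly written as cos(2*t): the term t*(t*cos(2*t) + sin(2*t)) was incorrectly written as t*(t*cos(2*t) + cos(2*t))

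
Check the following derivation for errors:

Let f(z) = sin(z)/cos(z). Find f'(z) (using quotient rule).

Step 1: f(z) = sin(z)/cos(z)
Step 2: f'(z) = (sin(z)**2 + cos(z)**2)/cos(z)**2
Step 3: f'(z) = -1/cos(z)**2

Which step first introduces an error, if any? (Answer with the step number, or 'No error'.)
Step 3

Step 3 is incorrect due to a sign flip.
The step shows: -1/cos(z)**2
The correct value should be: cos(z)**(-2)

Explanation: The sign of the whole expression was flipped: the term cos(z)**(-2) was incorrectly written as -1/cos(z)**2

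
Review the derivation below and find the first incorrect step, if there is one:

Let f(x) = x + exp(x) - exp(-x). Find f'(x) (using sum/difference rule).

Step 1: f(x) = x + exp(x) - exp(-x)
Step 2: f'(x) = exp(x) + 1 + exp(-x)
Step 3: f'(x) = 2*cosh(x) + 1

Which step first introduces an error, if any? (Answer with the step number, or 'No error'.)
No error

All steps in this derivation are correct.
The final answer f'(x) = 2*cosh(x) + 1 is valid.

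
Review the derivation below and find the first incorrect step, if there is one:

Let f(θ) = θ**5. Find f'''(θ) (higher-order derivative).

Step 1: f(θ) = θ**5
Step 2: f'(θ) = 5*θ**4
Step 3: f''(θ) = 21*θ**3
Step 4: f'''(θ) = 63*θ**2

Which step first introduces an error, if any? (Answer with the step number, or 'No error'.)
Step 3

Step 3 is incorrect due to a wrong coefficient.
The step shows: 21*θ**3
The correct value should be: 20*θ**3

Explanation: The coefficient 20 was incorrectly written as 21: the term 20*θ**3 was incorrectly written as 21*θ**3
The later steps are derived from this incorrect expression, so the error originates in Step 3.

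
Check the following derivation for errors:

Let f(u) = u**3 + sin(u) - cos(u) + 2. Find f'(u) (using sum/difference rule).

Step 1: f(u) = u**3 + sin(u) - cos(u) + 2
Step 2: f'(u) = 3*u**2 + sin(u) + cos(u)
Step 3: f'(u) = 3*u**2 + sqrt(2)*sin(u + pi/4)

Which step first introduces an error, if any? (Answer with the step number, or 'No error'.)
No error

All steps in this derivation are correct.
The final answer f'(u) = 3*u**2 + sqrt(2)*sin(u + pi/4) is valid.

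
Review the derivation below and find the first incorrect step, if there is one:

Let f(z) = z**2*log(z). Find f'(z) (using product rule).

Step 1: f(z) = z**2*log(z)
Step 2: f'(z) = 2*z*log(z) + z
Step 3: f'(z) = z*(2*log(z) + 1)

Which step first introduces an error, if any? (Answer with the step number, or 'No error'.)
No error

All steps in this derivation are correct.
The final answer f'(z) = z*(2*log(z) + 1) is valid.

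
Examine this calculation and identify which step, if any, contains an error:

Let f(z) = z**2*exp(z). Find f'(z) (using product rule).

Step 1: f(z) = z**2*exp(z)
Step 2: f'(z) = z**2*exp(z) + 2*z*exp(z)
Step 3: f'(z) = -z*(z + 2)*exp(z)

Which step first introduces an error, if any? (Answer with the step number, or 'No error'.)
Step 3

Step 3 is incorrect due to a sign flip.
The step shows: -z*(z + 2)*exp(z)
The correct value should be: z*(z + 2)*exp(z)

Explanation: The sign of the whole expression was flipped: the term z*(z + 2)*exp(z) was incorrectly written as -z*(z + 2)*exp(z)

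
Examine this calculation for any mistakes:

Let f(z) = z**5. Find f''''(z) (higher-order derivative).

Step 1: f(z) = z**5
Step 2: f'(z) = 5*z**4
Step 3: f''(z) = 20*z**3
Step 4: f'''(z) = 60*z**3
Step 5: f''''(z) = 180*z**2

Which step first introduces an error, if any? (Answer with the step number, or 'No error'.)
Step 4

Step 4 is incorrect due to a wrong exponent.
The step shows: 60*z**3
The correct value should be: 60*z**2

Explanation: The exponent 2 on z was incorrectly written as 3: the term 60*z**2 was incorrectly written as 60*z**3
The later steps are derived from this incorrect expression, so the error originates in Step 4.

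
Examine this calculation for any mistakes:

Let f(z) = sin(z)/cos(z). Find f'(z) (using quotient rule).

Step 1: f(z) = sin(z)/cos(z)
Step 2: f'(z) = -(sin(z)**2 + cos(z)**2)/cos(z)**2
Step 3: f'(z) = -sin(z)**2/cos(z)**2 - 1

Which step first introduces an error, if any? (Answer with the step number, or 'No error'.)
Step 2

Step 2 is incorrect due to a sign flip.
The step shows: -(sin(z)**2 + cos(z)**2)/cos(z)**2
The correct value should be: (sin(z)**2 + cos(z)**2)/cos(z)**2

Explanation: The sign of the whole expression was flipped: the term (sin(z)**2 + cos(z)**2)/cos(z)**2 was incorrectly written as -(sin(z)**2 + cos(z)**2)/cos(z)**2
The later steps are derived from this incorrect expression, so the error originates in Step 2.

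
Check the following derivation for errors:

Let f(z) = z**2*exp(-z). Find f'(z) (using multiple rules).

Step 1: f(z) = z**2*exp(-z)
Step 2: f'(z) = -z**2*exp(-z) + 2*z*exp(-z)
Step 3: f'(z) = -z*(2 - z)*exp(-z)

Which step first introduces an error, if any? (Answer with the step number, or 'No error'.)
Step 3

Step 3 is incorrect due to a sign flip.
The step shows: -z*(2 - z)*exp(-z)
The correct value should be: z*(2 - z)*exp(-z)

Explanation: The sign of the whole expression was flipped: the term z*(2 - z)*exp(-z) was incorrectly written as -z*(2 - z)*exp(-z)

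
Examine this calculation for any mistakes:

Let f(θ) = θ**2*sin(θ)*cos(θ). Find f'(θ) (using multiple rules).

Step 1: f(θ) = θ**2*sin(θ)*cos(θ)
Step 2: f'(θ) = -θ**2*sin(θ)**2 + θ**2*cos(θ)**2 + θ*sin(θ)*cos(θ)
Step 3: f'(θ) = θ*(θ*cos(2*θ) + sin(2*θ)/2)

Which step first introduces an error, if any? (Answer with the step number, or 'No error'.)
Step 2

Step 2 is incorrect due to a wrong coefficient.
The step shows: -θ**2*sin(θ)**2 + θ**2*cos(θ)**2 + θ*sin(θ)*cos(θ)
The correct value should be: -θ**2*sin(θ)**2 + θ**2*cos(θ)**2 + 2*θ*sin(θ)*cos(θ)

Explanation: The coefficient 2 was incorrectly written as 1: the term 2*θ*sin(θ)*cos(θ) was incorrectly written as θ*sin(θ)*cos(θ)
The later steps are derived from this incorrect expression, so the error originates in Step 2.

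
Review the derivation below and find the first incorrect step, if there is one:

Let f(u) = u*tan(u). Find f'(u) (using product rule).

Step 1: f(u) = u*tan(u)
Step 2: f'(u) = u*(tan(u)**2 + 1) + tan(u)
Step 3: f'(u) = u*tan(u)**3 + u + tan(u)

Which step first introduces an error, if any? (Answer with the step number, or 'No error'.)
Step 3

Step 3 is incorrect due to a wrong exponent.
The step shows: u*tan(u)**3 + u + tan(u)
The correct value should be: u*tan(u)**2 + u + tan(u)

Explanation: The exponent 2 on tan(u) was incorrectly written as 3: the term u*tan(u)**2 was incorrectly written as u*tan(u)**3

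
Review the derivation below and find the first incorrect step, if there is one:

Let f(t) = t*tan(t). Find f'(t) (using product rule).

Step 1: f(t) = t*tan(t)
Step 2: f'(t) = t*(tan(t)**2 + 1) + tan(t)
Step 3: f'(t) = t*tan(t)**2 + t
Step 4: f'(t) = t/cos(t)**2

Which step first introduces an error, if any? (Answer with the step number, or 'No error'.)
Step 3

Step 3 is incorrect due to a dropped term.
The step shows: t*tan(t)**2 + t
The correct value should be: t*tan(t)**2 + t + tan(t)

Explanation: A term was dropped: the term tan(t) was incorrectly omitted
The later steps are derived from this incorrect expression, so the error originates in Step 3.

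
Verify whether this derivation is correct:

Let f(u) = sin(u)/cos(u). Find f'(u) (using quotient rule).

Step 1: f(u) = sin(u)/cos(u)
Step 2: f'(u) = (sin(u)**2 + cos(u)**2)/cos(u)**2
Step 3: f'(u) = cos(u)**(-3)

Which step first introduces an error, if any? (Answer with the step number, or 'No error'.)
Step 3

Step 3 is incorrect due to a wrong exponent.
The step shows: cos(u)**(-3)
The correct value should be: cos(u)**(-2)

Explanation: The exponent -2 on cos(u) was incorrectly written as -3: the term cos(u)**(-2) was incorrectly written as cos(u)**(-3)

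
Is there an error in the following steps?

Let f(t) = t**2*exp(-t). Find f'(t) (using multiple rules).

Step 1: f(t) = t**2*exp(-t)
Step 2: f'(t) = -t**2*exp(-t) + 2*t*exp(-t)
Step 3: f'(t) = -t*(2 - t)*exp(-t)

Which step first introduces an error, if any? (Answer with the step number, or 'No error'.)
Step 3

Step 3 is incorrect due to a sign flip.
The step shows: -t*(2 - t)*exp(-t)
The correct value should be: t*(2 - t)*exp(-t)

Explanation: The sign of the whole expression was flipped: the term t*(2 - t)*exp(-t) was incorrectly written as -t*(2 - t)*exp(-t)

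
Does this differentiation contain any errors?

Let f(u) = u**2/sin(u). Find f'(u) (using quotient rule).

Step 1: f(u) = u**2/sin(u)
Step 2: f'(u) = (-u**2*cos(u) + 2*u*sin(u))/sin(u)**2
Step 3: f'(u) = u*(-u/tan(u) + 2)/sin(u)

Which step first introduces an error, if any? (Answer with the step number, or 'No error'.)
No error

All steps in this derivation are correct.
The final answer f'(u) = u*(-u/tan(u) + 2)/sin(u) is valid.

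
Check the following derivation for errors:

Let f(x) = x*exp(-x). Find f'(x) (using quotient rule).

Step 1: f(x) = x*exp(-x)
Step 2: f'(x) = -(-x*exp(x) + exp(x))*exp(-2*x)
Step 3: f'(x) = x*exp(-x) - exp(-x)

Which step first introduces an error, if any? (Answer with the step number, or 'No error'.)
Step 2

Step 2 is incorrect due to a sign flip.
The step shows: -(-x*exp(x) + exp(x))*exp(-2*x)
The correct value should be: (-x*exp(x) + exp(x))*exp(-2*x)

Explanation: The sign of the whole expression was flipped: the term (-x*exp(x) + exp(x))*exp(-2*x) was incorrectly written as -(-x*exp(x) + exp(x))*exp(-2*x)
The later steps are derived from this incorrect expression, so the error originates in Step 2.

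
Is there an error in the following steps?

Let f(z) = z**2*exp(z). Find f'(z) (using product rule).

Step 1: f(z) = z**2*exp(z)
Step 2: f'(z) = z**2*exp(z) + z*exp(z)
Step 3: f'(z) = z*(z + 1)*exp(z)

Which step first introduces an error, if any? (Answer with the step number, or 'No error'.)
Step 2

Step 2 is incorrect due to a wrong coefficient.
The step shows: z**2*exp(z) + z*exp(z)
The correct value should be: z**2*exp(z) + 2*z*exp(z)

Explanation: The coefficient 2 was incorrectly written as 1: the term 2*z*exp(z) was incorrectly written as z*exp(z)
The later steps are derived from this incorrect expression, so the error originates in Step 2.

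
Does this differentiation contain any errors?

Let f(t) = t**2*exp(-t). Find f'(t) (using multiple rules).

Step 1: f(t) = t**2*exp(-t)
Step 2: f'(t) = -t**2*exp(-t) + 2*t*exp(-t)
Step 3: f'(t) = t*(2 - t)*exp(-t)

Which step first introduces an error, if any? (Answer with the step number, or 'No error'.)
No error

All steps in this derivation are correct.
The final answer f'(t) = t*(2 - t)*exp(-t) is valid.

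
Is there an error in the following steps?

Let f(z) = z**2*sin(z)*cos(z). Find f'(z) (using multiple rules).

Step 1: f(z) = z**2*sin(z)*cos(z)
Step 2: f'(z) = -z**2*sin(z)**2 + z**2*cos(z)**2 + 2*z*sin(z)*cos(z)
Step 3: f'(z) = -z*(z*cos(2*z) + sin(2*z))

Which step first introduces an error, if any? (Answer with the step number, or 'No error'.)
Step 3

Step 3 is incorrect due to a sign flip.
The step shows: -z*(z*cos(2*z) + sin(2*z))
The correct value should be: z*(z*cos(2*z) + sin(2*z))

Explanation: The sign of the whole expression was flipped: the term z*(z*cos(2*z) + sin(2*z)) was incorrectly written as -z*(z*cos(2*z) + sin(2*z))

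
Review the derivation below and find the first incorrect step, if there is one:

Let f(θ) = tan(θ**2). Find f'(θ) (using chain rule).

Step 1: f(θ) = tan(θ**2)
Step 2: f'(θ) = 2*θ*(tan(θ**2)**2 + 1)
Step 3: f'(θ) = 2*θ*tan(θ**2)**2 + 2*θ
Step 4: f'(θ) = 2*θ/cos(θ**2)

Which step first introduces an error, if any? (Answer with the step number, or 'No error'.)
Step 4

Step 4 is incorrect due to a wrong exponent.
The step shows: 2*θ/cos(θ**2)
The correct value should be: 2*θ/cos(θ**2)**2

Explanation: The exponent -2 on cos(θ**2) was incorrectly written as -1: the term 2*θ/cos(θ**2)**2 was incorrectly written as 2*θ/cos(θ**2)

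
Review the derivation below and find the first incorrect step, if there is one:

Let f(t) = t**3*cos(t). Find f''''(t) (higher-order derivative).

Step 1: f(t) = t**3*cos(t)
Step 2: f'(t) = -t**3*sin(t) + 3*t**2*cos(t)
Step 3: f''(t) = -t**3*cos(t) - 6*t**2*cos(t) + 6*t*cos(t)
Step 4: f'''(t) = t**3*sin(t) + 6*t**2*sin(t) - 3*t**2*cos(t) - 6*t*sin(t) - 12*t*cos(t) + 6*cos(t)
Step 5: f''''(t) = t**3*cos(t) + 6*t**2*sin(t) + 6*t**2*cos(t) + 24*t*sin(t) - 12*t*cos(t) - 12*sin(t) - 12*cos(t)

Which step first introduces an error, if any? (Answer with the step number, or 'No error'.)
Step 3

Step 3 is incorrect due to a wrong trig function.
The step shows: -t**3*cos(t) - 6*t**2*cos(t) + 6*t*cos(t)
The correct value should be: -t**3*cos(t) - 6*t**2*sin(t) + 6*t*cos(t)

Explanation: sin(t) was incorrectly written as cos(t): the term -6*t**2*sin(t) was incorrectly written as -6*t**2*cos(t)
The later steps are derived from this incorrect expression, so the error originates in Step 3.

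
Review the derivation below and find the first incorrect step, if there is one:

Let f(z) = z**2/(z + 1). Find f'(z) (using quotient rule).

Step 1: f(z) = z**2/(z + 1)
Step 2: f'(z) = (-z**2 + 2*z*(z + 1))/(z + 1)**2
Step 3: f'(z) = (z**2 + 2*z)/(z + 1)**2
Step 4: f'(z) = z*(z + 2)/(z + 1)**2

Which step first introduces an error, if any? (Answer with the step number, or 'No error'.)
No error

All steps in this derivation are correct.
The final answer f'(z) = z*(z + 2)/(z + 1)**2 is valid.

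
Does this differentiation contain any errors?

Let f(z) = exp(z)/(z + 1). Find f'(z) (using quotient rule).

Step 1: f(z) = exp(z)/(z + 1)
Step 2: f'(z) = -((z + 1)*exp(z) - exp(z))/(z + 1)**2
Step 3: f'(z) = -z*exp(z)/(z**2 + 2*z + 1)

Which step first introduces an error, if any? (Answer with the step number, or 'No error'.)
Step 2

Step 2 is incorrect due to a sign flip.
The step shows: -((z + 1)*exp(z) - exp(z))/(z + 1)**2
The correct value should be: ((z + 1)*exp(z) - exp(z))/(z + 1)**2

Explanation: The sign of the whole expression was flipped: the term ((z + 1)*exp(z) - exp(z))/(z + 1)**2 was incorrectly written as -((z + 1)*exp(z) - exp(z))/(z + 1)**2
The later steps are derived from this incorrect expression, so the error originates in Step 2.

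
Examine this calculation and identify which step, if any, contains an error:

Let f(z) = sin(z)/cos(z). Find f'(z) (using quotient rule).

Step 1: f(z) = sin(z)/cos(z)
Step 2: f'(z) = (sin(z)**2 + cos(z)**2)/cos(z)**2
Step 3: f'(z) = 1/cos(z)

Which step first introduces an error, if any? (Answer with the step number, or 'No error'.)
Step 3

Step 3 is incorrect due to a wrong exponent.
The step shows: 1/cos(z)
The correct value should be: cos(z)**(-2)

Explanation: The exponent -2 on cos(z) was incorrectly written as -1: the term cos(z)**(-2) was incorrectly written as 1/cos(z)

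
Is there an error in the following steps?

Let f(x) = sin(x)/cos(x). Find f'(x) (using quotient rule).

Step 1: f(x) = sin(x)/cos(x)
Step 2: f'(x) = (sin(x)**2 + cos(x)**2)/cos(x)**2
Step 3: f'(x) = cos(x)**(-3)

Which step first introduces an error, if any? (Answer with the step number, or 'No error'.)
Step 3

Step 3 is incorrect due to a wrong exponent.
The step shows: cos(x)**(-3)
The correct value should be: cos(x)**(-2)

Explanation: The exponent -2 on cos(x) was incorrectly written as -3: the term cos(x)**(-2) was incorrectly written as cos(x)**(-3)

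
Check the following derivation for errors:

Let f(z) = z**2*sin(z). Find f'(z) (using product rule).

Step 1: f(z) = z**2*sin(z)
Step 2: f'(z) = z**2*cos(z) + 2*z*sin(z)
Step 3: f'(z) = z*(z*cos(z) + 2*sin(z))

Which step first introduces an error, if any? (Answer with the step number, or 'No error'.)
No error

All steps in this derivation are correct.
The final answer f'(z) = z*(z*cos(z) + 2*sin(z)) is valid.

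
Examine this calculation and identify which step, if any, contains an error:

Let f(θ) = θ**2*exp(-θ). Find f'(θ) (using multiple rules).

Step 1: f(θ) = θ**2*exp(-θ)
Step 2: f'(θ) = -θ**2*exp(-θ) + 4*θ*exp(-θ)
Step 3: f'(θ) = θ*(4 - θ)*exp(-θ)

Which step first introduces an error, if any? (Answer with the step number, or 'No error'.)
Step 2

Step 2 is incorrect due to a wrong coefficient.
The step shows: -θ**2*exp(-θ) + 4*θ*exp(-θ)
The correct value should be: -θ**2*exp(-θ) + 2*θ*exp(-θ)

Explanation: The coefficient 2 was incorrectly written as 4: the term 2*θ*exp(-θ) was incorrectly written as 4*θ*exp(-θ)
The later steps are derived from this incorrect expression, so the error originates in Step 2.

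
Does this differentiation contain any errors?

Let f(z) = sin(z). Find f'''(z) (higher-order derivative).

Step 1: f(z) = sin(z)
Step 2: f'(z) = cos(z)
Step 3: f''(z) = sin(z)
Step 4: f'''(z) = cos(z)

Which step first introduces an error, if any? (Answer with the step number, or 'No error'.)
Step 3

Step 3 is incorrect due to a sign flip.
The step shows: sin(z)
The correct value should be: -sin(z)

Explanation: The sign of the whole expression was flipped: the term -sin(z) was incorrectly written as sin(z)
The later steps are derived from this incorrect expression, so the error originates in Step 3.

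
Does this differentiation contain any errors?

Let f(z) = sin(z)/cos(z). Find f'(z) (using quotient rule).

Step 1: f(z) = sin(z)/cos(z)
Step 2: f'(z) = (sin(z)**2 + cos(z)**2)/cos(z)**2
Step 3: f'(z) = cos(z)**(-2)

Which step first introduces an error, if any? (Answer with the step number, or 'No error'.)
No error

All steps in this derivation are correct.
The final answer f'(z) = cos(z)**(-2) is valid.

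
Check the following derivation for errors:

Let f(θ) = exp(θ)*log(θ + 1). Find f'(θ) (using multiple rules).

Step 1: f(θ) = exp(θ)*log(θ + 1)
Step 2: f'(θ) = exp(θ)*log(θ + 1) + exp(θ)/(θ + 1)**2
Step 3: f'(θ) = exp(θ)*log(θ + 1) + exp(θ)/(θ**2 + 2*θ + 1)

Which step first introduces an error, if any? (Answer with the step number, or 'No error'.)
Step 2

Step 2 is incorrect due to a wrong exponent.
The step shows: exp(θ)*log(θ + 1) + exp(θ)/(θ + 1)**2
The correct value should be: exp(θ)*log(θ + 1) + exp(θ)/(θ + 1)

Explanation: The exponent -1 on θ + 1 was incorrectly written as -2: the term exp(θ)/(θ + 1) was incorrectly written as exp(θ)/(θ + 1)**2
The later steps are derived from this incorrect expression, so the error originates in Step 2.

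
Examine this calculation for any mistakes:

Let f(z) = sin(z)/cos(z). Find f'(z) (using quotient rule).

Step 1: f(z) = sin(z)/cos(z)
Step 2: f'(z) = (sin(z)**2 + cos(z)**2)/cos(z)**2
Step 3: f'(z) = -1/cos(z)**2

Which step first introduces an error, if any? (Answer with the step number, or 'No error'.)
Step 3

Step 3 is incorrect due to a sign flip.
The step shows: -1/cos(z)**2
The correct value should be: cos(z)**(-2)

Explanation: The sign of the whole expression was flipped: the term cos(z)**(-2) was incorrectly written as -1/cos(z)**2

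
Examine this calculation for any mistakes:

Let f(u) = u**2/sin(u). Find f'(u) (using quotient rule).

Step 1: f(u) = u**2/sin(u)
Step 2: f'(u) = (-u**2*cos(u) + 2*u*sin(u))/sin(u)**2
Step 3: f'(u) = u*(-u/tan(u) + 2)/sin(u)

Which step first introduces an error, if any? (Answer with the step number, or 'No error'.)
No error

All steps in this derivation are correct.
The final answer f'(u) = u*(-u/tan(u) + 2)/sin(u) is valid.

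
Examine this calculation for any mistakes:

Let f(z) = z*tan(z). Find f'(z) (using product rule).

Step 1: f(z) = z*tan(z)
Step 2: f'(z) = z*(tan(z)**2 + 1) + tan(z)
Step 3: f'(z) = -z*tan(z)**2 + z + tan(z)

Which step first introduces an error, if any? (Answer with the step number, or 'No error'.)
Step 3

Step 3 is incorrect due to a sign flip.
The step shows: -z*tan(z)**2 + z + tan(z)
The correct value should be: z*tan(z)**2 + z + tan(z)

Explanation: The sign of one term was flipped: the term z*tan(z)**2 was incorrectly written as -z*tan(z)**2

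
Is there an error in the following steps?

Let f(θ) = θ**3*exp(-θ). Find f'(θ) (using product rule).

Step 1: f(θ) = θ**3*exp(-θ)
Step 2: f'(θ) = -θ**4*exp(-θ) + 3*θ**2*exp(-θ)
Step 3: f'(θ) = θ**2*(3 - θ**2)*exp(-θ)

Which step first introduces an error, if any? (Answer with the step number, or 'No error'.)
Step 2

Step 2 is incorrect due to a wrong exponent.
The step shows: -θ**4*exp(-θ) + 3*θ**2*exp(-θ)
The correct value should be: -θ**3*exp(-θ) + 3*θ**2*exp(-θ)

Explanation: The exponent 3 on θ was incorrectly written as 4: the term -θ**3*exp(-θ) was incorrectly written as -θ**4*exp(-θ)
The later steps are derived from this incorrect expression, so the error originates in Step 2.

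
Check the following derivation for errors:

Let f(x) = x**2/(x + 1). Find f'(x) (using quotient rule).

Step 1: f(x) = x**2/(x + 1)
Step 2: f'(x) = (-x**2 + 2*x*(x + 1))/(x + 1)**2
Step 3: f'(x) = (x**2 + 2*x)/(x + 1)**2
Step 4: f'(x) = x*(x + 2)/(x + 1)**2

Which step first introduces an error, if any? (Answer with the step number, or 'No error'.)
No error

All steps in this derivation are correct.
The final answer f'(x) = x*(x + 2)/(x + 1)**2 is valid.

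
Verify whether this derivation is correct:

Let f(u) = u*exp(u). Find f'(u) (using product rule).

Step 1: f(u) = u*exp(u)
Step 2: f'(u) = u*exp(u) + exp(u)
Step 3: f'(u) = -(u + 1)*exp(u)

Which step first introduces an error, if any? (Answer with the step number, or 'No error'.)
Step 3

Step 3 is incorrect due to a sign flip.
The step shows: -(u + 1)*exp(u)
The correct value should be: (u + 1)*exp(u)

Explanation: The sign of the whole expression was flipped: the term (u + 1)*exp(u) was incorrectly written as -(u + 1)*exp(u)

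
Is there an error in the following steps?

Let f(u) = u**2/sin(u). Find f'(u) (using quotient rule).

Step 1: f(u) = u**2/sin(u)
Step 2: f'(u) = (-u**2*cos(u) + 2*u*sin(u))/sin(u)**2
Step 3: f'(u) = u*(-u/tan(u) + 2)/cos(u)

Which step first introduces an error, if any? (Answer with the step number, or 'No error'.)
Step 3

Step 3 is incorrect due to a wrong trig function.
The step shows: u*(-u/tan(u) + 2)/cos(u)
The correct value should be: u*(-u/tan(u) + 2)/sin(u)

Explanation: sin(u) was incorrectly written as cos(u): the term u*(-u/tan(u) + 2)/sin(u) was incorrectly written as u*(-u/tan(u) + 2)/cos(u)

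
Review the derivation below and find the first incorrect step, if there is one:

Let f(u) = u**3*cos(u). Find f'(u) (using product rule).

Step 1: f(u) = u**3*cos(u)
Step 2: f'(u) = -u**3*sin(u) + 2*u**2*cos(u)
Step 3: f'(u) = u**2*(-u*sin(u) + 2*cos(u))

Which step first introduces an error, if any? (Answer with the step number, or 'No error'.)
Step 2

Step 2 is incorrect due to a wrong coefficient.
The step shows: -u**3*sin(u) + 2*u**2*cos(u)
The correct value should be: -u**3*sin(u) + 3*u**2*cos(u)

Explanation: The coefficient 3 was incorrectly written as 2: the term 3*u**2*cos(u) was incorrectly written as 2*u**2*cos(u)
The later steps are derived from this incorrect expression, so the error originates in Step 2.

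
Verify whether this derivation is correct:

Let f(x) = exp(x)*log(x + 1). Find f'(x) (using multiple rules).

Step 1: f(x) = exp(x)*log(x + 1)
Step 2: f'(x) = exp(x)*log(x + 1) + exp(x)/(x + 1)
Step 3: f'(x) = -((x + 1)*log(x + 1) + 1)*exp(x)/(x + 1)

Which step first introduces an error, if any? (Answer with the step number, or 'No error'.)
Step 3

Step 3 is incorrect due to a sign flip.
The step shows: -((x + 1)*log(x + 1) + 1)*exp(x)/(x + 1)
The correct value should be: ((x + 1)*log(x + 1) + 1)*exp(x)/(x + 1)

Explanation: The sign of the whole expression was flipped: the term ((x + 1)*log(x + 1) + 1)*exp(x)/(x + 1) was incorrectly written as -((x + 1)*log(x + 1) + 1)*exp(x)/(x + 1)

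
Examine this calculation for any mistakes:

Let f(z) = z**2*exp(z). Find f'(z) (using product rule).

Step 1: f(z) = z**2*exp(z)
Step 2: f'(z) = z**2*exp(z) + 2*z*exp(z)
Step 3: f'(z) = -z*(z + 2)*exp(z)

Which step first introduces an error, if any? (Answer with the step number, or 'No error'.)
Step 3

Step 3 is incorrect due to a sign flip.
The step shows: -z*(z + 2)*exp(z)
The correct value should be: z*(z + 2)*exp(z)

Explanation: The sign of the whole expression was flipped: the term z*(z + 2)*exp(z) was incorrectly written as -z*(z + 2)*exp(z)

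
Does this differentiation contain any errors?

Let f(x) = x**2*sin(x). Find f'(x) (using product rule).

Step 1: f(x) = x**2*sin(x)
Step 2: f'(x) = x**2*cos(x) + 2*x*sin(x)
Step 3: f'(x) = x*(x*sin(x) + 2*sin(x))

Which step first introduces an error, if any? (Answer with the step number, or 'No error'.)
Step 3

Step 3 is incorrect due to a wrong trig function.
The step shows: x*(x*sin(x) + 2*sin(x))
The correct value should be: x*(x*cos(x) + 2*sin(x))

Explanation: cos(x) was incorrectly written as sin(x): the term x*(x*cos(x) + 2*sin(x)) was incorrectly written as x*(x*sin(x) + 2*sin(x))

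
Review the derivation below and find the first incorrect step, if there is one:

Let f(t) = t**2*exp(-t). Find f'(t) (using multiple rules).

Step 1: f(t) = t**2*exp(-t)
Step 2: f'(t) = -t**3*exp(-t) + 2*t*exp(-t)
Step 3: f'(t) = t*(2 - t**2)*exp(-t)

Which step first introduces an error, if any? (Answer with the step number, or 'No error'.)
Step 2

Step 2 is incorrect due to a wrong exponent.
The step shows: -t**3*exp(-t) + 2*t*exp(-t)
The correct value should be: -t**2*exp(-t) + 2*t*exp(-t)

Explanation: The exponent 2 on t was incorrectly written as 3: the term -t**2*exp(-t) was incorrectly written as -t**3*exp(-t)
The later steps are derived from this incorrect expression, so the error originates in Step 2.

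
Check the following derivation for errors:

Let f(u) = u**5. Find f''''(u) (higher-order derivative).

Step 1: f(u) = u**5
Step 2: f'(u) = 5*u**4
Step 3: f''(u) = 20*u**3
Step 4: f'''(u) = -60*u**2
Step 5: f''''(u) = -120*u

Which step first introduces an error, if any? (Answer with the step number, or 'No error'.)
Step 4

Step 4 is incorrect due to a sign flip.
The step shows: -60*u**2
The correct value should be: 60*u**2

Explanation: The sign of the whole expression was flipped: the term 60*u**2 was incorrectly written as -60*u**2
The later steps are derived from this incorrect expression, so the error originates in Step 4.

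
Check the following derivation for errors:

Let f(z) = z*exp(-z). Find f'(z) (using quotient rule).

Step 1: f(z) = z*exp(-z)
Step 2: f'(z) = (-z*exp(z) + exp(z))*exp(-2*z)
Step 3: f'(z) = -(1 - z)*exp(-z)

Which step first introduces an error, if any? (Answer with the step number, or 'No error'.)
Step 3

Step 3 is incorrect due to a sign flip.
The step shows: -(1 - z)*exp(-z)
The correct value should be: (1 - z)*exp(-z)

Explanation: The sign of the whole expression was flipped: the term (1 - z)*exp(-z) was incorrectly written as -(1 - z)*exp(-z)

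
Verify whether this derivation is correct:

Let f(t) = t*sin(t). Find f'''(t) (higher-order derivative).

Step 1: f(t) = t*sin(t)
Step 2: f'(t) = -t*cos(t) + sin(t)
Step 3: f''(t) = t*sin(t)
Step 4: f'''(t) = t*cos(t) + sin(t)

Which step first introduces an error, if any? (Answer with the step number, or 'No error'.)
Step 2

Step 2 is incorrect due to a sign flip.
The step shows: -t*cos(t) + sin(t)
The correct value should be: t*cos(t) + sin(t)

Explanation: The sign of one term was flipped: the term t*cos(t) was incorrectly written as -t*cos(t)
The later steps are derived from this incorrect expression, so the error originates in Step 2.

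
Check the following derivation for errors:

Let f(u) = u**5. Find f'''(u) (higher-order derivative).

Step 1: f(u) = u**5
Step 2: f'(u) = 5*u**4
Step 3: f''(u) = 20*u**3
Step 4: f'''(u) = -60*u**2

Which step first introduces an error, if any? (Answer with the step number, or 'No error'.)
Step 4

Step 4 is incorrect due to a sign flip.
The step shows: -60*u**2
The correct value should be: 60*u**2

Explanation: The sign of the whole expression was flipped: the term 60*u**2 was incorrectly written as -60*u**2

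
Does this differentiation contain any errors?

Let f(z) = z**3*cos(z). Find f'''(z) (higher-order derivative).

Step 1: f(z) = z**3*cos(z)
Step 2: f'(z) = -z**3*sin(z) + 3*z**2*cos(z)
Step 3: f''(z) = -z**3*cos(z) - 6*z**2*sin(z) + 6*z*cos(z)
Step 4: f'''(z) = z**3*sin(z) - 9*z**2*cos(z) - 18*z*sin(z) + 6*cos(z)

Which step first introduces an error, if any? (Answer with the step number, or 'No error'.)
No error

All steps in this derivation are correct.
The final answer f'''(z) = z**3*sin(z) - 9*z**2*cos(z) - 18*z*sin(z) + 6*cos(z) is valid.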